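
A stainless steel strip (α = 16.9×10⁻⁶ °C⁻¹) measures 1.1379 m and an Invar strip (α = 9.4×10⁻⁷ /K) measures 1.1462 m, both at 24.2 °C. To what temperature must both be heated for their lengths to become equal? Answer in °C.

T = 481.4 °C

L₁(1 + α₁ΔT) = L₂(1 + α₂ΔT) ⇒ ΔT = (L₂ − L₁)/(α₁L₁ − α₂L₂)
L₂ − L₁ = 1.1462 − 1.1379 = 8.30×10⁻³ m
α₁L₁ − α₂L₂ = 16.9×10⁻⁶×1.1379 − 9.4×10⁻⁷×1.1462 = 1.8153082×10⁻⁵ m/K
ΔT = 8.30×10⁻³ / 1.8153082×10⁻⁵ = 457.223 K
T = 24.2 + 457.223 = 481.423 °C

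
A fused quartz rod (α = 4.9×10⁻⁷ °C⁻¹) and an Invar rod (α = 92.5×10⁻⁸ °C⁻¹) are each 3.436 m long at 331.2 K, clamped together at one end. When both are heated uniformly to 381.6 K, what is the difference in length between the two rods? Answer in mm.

ΔT = 50.4 K
fused quartz: ΔL = 4.9×10⁻⁷ × 3.436 m × 50.4 = 8.4855×10⁻⁵ m = 0.084855 mm
Invar: ΔL = 92.5×10⁻⁸ × 3.436 m × 50.4 = 1.6019×10⁻⁴ m = 0.16019 mm
difference = 0.16019 − 0.084855 = 0.075335 mm

0.0753 mm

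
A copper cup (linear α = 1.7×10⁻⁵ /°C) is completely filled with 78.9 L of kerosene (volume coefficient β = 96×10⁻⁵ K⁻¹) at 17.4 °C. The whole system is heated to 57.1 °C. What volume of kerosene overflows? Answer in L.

The cup also expands: β_container ≈ 3α = 5.1×10⁻⁵ /K
Net overflow = V₀(β_liq − 3α_cont)ΔT
β − 3α = 9.60×10⁻⁴ − 5.1×10⁻⁵ = 9.09×10⁻⁴ /K; ΔT = 39.7 K
ΔV = 78.9 × 9.09×10⁻⁴ × 39.7 = 2.85 L

2.85 L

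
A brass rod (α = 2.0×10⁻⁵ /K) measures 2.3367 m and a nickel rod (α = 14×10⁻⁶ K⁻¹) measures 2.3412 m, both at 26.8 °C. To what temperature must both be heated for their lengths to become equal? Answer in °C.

Equal length when α₁L₁ΔT − α₂L₂ΔT = L₂ − L₁ = 4.50×10⁻³ m
α₁L₁ = 4.6734×10⁻⁵, α₂L₂ = 3.27768×10⁻⁵ → Δ(αL) = 1.39572×10⁻⁵ m/K
ΔT = 4.50×10⁻³ / 1.39572×10⁻⁵ = 322.414 K, so T = 26.8 + 322.414 = 349.214 °C

T = 349.2 °C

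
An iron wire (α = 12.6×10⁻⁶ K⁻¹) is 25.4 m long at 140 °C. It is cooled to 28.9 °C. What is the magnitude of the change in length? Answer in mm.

|ΔT| = |28.9 − 140| = 111.1 K
ΔL = αL₀ΔT = (12.6×10⁻⁶)(25.4)(111.1) = 3.56×10⁻² m

ΔL = 35.6 mm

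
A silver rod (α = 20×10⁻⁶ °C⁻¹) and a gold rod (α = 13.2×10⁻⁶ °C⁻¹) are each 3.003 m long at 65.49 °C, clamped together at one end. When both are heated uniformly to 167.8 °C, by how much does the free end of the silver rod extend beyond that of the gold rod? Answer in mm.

2.09 mm

ΔT = 102.31 K
silver: ΔL = 20×10⁻⁶ × 3.003 m × 102.31 = 6.1447×10⁻³ m = 6.1447 mm
gold: ΔL = 13.2×10⁻⁶ × 3.003 m × 102.31 = 4.0555×10⁻³ m = 4.0555 mm
difference = 6.1447 − 4.0555 = 2.0892 mm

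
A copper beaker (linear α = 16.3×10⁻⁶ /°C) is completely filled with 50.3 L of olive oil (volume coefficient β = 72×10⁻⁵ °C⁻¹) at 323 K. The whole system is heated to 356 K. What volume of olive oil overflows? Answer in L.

The beaker also expands: β_container ≈ 3α = 4.89×10⁻⁵ /K
Net overflow = V₀(β_liq − 3α_cont)ΔT
β − 3α = 7.20×10⁻⁴ − 4.89×10⁻⁵ = 6.711×10⁻⁴ /K; ΔT = 33 K
ΔV = 50.3 × 6.711×10⁻⁴ × 33 = 1.11 L

1.11 L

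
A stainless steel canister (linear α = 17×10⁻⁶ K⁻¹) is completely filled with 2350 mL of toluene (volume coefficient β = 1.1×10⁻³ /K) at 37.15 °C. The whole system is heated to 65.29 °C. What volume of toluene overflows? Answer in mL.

The canister also expands: β_container ≈ 3α = 5.1×10⁻⁵ /K
Net overflow = V₀(β_liq − 3α_cont)ΔT
β − 3α = 1.10×10⁻³ − 5.1×10⁻⁵ = 1.049×10⁻³ /K; ΔT = 28.14 K
ΔV = 2350 × 1.049×10⁻³ × 28.14 = 69.4 mL

69.4 mL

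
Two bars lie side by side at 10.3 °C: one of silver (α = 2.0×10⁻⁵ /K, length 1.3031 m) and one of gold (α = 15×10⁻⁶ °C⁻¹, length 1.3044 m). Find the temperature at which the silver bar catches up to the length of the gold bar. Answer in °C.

Equal length when α₁L₁ΔT − α₂L₂ΔT = L₂ − L₁ = 1.30×10⁻³ m
α₁L₁ = 2.6062×10⁻⁵, α₂L₂ = 1.9566×10⁻⁵ → Δ(αL) = 6.496×10⁻⁶ m/K
ΔT = 1.30×10⁻³ / 6.496×10⁻⁶ = 200.123 K, so T = 10.3 + 200.123 = 210.423 °C

T = 210.4 °C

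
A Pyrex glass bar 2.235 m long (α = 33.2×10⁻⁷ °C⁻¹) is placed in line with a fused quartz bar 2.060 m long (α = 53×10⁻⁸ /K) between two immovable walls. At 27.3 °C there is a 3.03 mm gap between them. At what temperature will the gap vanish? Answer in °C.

T = 383 °C

Gap closes when ΔL₁ + ΔL₂ = 3.03 mm = 3.03×10⁻³ m
(α₁L₁ + α₂L₂)ΔT = g
α₁L₁ + α₂L₂ = 33.2×10⁻⁷×2.235 + 53×10⁻⁸×2.060 = 8.512×10⁻⁶ m/K
ΔT = 3.03×10⁻³ / 8.512×10⁻⁶ = 355.97 K
T = 27.3 + 355.97 = 383.27 °C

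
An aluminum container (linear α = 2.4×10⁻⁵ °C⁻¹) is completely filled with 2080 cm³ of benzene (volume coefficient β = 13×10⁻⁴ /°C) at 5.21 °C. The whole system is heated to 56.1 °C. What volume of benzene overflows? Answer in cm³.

The container also expands: β_container ≈ 3α = 7.2×10⁻⁵ /K
Net overflow = V₀(β_liq − 3α_cont)ΔT
β − 3α = 1.30×10⁻³ − 7.2×10⁻⁵ = 1.228×10⁻³ /K; ΔT = 50.89 K
ΔV = 2080 × 1.228×10⁻³ × 50.89 = 130 cm³

130 cm³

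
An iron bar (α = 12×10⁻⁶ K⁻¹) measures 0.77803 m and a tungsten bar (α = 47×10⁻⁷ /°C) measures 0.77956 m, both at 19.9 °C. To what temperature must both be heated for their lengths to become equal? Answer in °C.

T = 289.6 °C

L₁(1 + α₁ΔT) = L₂(1 + α₂ΔT) ⇒ ΔT = (L₂ − L₁)/(α₁L₁ − α₂L₂)
L₂ − L₁ = 0.77956 − 0.77803 = 1.53×10⁻³ m
α₁L₁ − α₂L₂ = 12×10⁻⁶×0.77803 − 47×10⁻⁷×0.77956 = 5.672428×10⁻⁶ m/K
ΔT = 1.53×10⁻³ / 5.672428×10⁻⁶ = 269.726 K
T = 19.9 + 269.726 = 289.626 °C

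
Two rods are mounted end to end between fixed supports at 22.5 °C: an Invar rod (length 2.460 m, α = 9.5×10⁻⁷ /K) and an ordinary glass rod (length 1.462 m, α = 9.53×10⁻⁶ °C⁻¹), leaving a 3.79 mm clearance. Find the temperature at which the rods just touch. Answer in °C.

T = 255 °C

Gap closes when ΔL₁ + ΔL₂ = 3.79 mm = 3.79×10⁻³ m
(α₁L₁ + α₂L₂)ΔT = g
α₁L₁ + α₂L₂ = 9.5×10⁻⁷×2.460 + 9.53×10⁻⁶×1.462 = 1.626986×10⁻⁵ m/K
ΔT = 3.79×10⁻³ / 1.626986×10⁻⁵ = 232.95 K
T = 22.5 + 232.95 = 255.45 °C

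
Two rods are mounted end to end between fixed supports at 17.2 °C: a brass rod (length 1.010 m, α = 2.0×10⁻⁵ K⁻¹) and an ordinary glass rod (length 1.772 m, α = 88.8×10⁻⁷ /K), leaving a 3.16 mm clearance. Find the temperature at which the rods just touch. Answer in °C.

T = 105 °C

Gap closes when ΔL₁ + ΔL₂ = 3.16 mm = 3.16×10⁻³ m
(α₁L₁ + α₂L₂)ΔT = g
α₁L₁ + α₂L₂ = 2.0×10⁻⁵×1.010 + 88.8×10⁻⁷×1.772 = 3.593536×10⁻⁵ m/K
ΔT = 3.16×10⁻³ / 3.593536×10⁻⁵ = 87.94 K
T = 17.2 + 87.94 = 105.14 °C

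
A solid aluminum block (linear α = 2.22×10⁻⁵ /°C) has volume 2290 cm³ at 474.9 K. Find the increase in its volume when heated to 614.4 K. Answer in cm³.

ΔV = 21.3 cm³

Isotropic solid: β ≈ 3α = 6.7×10⁻⁵ /K; ΔT = 139.5 K
ΔV = 3αV₀ΔT = 3(2.22×10⁻⁵)(2290)(139.5) = 21.3 cm³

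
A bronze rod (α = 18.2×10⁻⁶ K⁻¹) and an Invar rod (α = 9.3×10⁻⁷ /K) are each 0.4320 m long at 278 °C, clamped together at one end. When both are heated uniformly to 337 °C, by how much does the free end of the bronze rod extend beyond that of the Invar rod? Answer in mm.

0.440 mm

ΔT = 59 K
bronze: ΔL = 18.2×10⁻⁶ × 0.4320 m × 59 = 4.6388×10⁻⁴ m = 0.46388 mm
Invar: ΔL = 9.3×10⁻⁷ × 0.4320 m × 59 = 2.3704×10⁻⁵ m = 0.023704 mm
difference = 0.46388 − 0.023704 = 0.440176 mm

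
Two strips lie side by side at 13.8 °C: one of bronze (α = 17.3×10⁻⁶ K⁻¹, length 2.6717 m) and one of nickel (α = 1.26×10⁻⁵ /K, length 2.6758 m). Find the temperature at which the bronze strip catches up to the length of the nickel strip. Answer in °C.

T = 341.7 °C

Equal length when α₁L₁ΔT − α₂L₂ΔT = L₂ − L₁ = 4.10×10⁻³ m
α₁L₁ = 4.622041×10⁻⁵, α₂L₂ = 3.371508×10⁻⁵ → Δ(αL) = 1.250533×10⁻⁵ m/K
ΔT = 4.10×10⁻³ / 1.250533×10⁻⁵ = 327.860 K, so T = 13.8 + 327.860 = 341.660 °C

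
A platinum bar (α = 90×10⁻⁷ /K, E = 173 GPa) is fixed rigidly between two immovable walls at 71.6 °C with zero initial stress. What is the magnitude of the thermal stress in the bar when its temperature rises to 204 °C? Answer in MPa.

σ = 206 MPa

Fully constrained: the free strain ε = αΔT is blocked, so σ = Eε = EαΔT.
|ΔT| = 132.4 K
σ = 173×10⁹ × 90×10⁻⁷ × 132.4 = 2.06×10⁸ Pa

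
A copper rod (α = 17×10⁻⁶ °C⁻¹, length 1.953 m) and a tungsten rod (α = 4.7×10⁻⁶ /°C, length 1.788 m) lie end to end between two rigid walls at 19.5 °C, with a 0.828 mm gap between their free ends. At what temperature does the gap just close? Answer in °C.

α₁L₁ = 3.3201×10⁻⁵ m/K, α₂L₂ = 8.4036×10⁻⁶ m/K → total 4.16046×10⁻⁵ m/K
ΔT = g/(α₁L₁+α₂L₂) = 8.28×10⁻⁴ / 4.16046×10⁻⁵ = 19.902 K
T = 19.5 + 19.902 = 39.402 °C

T = 39.4 °C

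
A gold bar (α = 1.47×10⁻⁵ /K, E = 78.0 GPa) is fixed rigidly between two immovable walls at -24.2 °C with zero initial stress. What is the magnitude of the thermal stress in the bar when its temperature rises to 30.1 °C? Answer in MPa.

Fully constrained: the free strain ε = αΔT is blocked, so σ = Eε = EαΔT.
|ΔT| = 54.3 K
σ = 78.0×10⁹ × 1.47×10⁻⁵ × 54.3 = 6.23×10⁷ Pa

σ = 62.3 MPa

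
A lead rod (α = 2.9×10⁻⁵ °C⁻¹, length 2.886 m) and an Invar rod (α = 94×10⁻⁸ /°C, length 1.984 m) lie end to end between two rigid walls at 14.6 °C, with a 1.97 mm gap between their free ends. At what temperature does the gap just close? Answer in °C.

Gap closes when ΔL₁ + ΔL₂ = 1.97 mm = 1.97×10⁻³ m
(α₁L₁ + α₂L₂)ΔT = g
α₁L₁ + α₂L₂ = 2.9×10⁻⁵×2.886 + 94×10⁻⁸×1.984 = 8.555896×10⁻⁵ m/K
ΔT = 1.97×10⁻³ / 8.555896×10⁻⁵ = 23.025 K
T = 14.6 + 23.025 = 37.625 °C

T = 37.6 °C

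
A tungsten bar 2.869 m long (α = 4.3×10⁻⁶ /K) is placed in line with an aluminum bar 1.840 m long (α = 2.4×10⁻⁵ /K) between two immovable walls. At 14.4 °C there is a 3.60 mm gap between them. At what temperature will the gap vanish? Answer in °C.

Gap closes when ΔL₁ + ΔL₂ = 3.60 mm = 3.60×10⁻³ m
(α₁L₁ + α₂L₂)ΔT = g
α₁L₁ + α₂L₂ = 4.3×10⁻⁶×2.869 + 2.4×10⁻⁵×1.840 = 5.64967×10⁻⁵ m/K
ΔT = 3.60×10⁻³ / 5.64967×10⁻⁵ = 63.721 K
T = 14.4 + 63.721 = 78.121 °C

T = 78.1 °C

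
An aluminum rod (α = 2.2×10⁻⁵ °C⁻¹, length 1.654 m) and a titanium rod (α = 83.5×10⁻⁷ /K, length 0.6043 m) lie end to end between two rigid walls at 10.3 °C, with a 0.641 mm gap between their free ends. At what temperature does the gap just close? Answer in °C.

α₁L₁ = 3.6388×10⁻⁵ m/K, α₂L₂ = 5.045905×10⁻⁶ m/K → total 4.1433905×10⁻⁵ m/K
ΔT = g/(α₁L₁+α₂L₂) = 6.41×10⁻⁴ / 4.1433905×10⁻⁵ = 15.470 K
T = 10.3 + 15.470 = 25.770 °C

T = 25.8 °C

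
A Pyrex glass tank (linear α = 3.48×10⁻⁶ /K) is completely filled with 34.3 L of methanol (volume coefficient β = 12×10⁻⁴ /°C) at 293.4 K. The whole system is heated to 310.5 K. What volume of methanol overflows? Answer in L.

0.698 L

The tank also expands: β_container ≈ 3α = 1.044×10⁻⁵ /K
Net overflow = V₀(β_liq − 3α_cont)ΔT
β − 3α = 1.20×10⁻³ − 1.044×10⁻⁵ = 1.18956×10⁻³ /K; ΔT = 17.1 K
ΔV = 34.3 × 1.18956×10⁻³ × 17.1 = 0.698 L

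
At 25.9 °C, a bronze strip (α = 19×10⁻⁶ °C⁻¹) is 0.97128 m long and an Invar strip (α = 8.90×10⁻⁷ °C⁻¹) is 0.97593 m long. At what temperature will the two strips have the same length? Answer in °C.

L₁(1 + α₁ΔT) = L₂(1 + α₂ΔT) ⇒ ΔT = (L₂ − L₁)/(α₁L₁ − α₂L₂)
L₂ − L₁ = 0.97593 − 0.97128 = 4.65×10⁻³ m
α₁L₁ − α₂L₂ = 19×10⁻⁶×0.97128 − 8.90×10⁻⁷×0.97593 = 1.75857423×10⁻⁵ m/K
ΔT = 4.65×10⁻³ / 1.75857423×10⁻⁵ = 264.419 K
T = 25.9 + 264.419 = 290.319 °C

T = 290.3 °C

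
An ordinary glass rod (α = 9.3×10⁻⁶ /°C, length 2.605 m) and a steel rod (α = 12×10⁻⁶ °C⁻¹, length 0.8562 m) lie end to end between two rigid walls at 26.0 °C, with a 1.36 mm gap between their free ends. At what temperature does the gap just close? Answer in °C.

T = 65.4 °C

Gap closes when ΔL₁ + ΔL₂ = 1.36 mm = 1.36×10⁻³ m
(α₁L₁ + α₂L₂)ΔT = g
α₁L₁ + α₂L₂ = 9.3×10⁻⁶×2.605 + 12×10⁻⁶×0.8562 = 3.45009×10⁻⁵ m/K
ΔT = 1.36×10⁻³ / 3.45009×10⁻⁵ = 39.419 K
T = 26.0 + 39.419 = 65.419 °C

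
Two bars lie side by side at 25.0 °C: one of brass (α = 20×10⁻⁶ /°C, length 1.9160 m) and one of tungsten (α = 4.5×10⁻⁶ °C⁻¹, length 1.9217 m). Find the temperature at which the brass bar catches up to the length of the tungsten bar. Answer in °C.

T = 217.1 °C

Equal length when α₁L₁ΔT − α₂L₂ΔT = L₂ − L₁ = 5.70×10⁻³ m
α₁L₁ = 3.832×10⁻⁵, α₂L₂ = 8.64765×10⁻⁶ → Δ(αL) = 2.967235×10⁻⁵ m/K
ΔT = 5.70×10⁻³ / 2.967235×10⁻⁵ = 192.098 K, so T = 25.0 + 192.098 = 217.098 °C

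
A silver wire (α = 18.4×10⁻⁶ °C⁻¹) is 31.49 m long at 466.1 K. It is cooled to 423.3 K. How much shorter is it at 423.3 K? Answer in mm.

ΔL = 24.8 mm

|ΔT| = |423.3 − 466.1| = 42.8 K
ΔL = αL₀ΔT = (18.4×10⁻⁶)(31.49)(42.8) = 2.48×10⁻² m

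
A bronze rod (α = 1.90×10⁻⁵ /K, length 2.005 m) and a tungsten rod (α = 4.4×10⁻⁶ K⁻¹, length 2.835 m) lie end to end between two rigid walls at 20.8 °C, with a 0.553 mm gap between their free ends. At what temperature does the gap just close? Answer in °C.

α₁L₁ = 3.8095×10⁻⁵ m/K, α₂L₂ = 1.2474×10⁻⁵ m/K → total 5.0569×10⁻⁵ m/K
ΔT = g/(α₁L₁+α₂L₂) = 5.53×10⁻⁴ / 5.0569×10⁻⁵ = 10.936 K
T = 20.8 + 10.936 = 31.736 °C

T = 31.7 °C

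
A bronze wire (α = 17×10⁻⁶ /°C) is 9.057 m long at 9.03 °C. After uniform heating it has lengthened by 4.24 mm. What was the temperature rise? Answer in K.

ΔT = 27.5 K

ΔL = αL₀ΔT ⇒ ΔT = ΔL / (αL₀)
ΔT = 4.24×10⁻³ m / (17×10⁻⁶ × 9.057 m) = 27.538 K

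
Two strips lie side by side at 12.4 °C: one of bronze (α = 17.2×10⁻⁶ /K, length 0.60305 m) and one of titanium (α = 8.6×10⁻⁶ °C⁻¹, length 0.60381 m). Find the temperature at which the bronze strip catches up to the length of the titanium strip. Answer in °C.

L₁(1 + α₁ΔT) = L₂(1 + α₂ΔT) ⇒ ΔT = (L₂ − L₁)/(α₁L₁ − α₂L₂)
L₂ − L₁ = 0.60381 − 0.60305 = 7.60×10⁻⁴ m
α₁L₁ − α₂L₂ = 17.2×10⁻⁶×0.60305 − 8.6×10⁻⁶×0.60381 = 5.179694×10⁻⁶ m/K
ΔT = 7.60×10⁻⁴ / 5.179694×10⁻⁶ = 146.727 K
T = 12.4 + 146.727 = 159.127 °C

T = 159.1 °C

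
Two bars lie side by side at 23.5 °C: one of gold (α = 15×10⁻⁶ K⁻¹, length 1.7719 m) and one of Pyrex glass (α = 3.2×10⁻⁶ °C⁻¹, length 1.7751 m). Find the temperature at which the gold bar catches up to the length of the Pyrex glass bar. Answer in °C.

L₁(1 + α₁ΔT) = L₂(1 + α₂ΔT) ⇒ ΔT = (L₂ − L₁)/(α₁L₁ − α₂L₂)
L₂ − L₁ = 1.7751 − 1.7719 = 3.20×10⁻³ m
α₁L₁ − α₂L₂ = 15×10⁻⁶×1.7719 − 3.2×10⁻⁶×1.7751 = 2.089818×10⁻⁵ m/K
ΔT = 3.20×10⁻³ / 2.089818×10⁻⁵ = 153.123 K
T = 23.5 + 153.123 = 176.623 °C

T = 176.6 °C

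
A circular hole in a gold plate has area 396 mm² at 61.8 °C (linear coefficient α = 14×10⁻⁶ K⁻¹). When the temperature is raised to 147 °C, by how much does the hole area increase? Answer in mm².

Area coefficient ≈ 2α; |ΔT| = 85.2 K
ΔA = 2αA₀ΔT = 2(14×10⁻⁶)(396)(85.2) = 0.945 mm²

ΔA = 0.945 mm²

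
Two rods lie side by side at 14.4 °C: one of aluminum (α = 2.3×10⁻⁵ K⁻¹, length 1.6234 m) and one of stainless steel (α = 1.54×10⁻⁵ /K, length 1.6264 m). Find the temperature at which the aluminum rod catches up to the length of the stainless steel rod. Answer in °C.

Equal length when α₁L₁ΔT − α₂L₂ΔT = L₂ − L₁ = 3.00×10⁻³ m
α₁L₁ = 3.73382×10⁻⁵, α₂L₂ = 2.504656×10⁻⁵ → Δ(αL) = 1.229164×10⁻⁵ m/K
ΔT = 3.00×10⁻³ / 1.229164×10⁻⁵ = 244.068 K, so T = 14.4 + 244.068 = 258.468 °C

T = 258.5 °C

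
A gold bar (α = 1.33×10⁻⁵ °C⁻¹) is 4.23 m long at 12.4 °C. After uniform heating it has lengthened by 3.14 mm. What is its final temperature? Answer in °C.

ΔL = αL₀ΔT ⇒ ΔT = ΔL / (αL₀)
ΔT = 3.14×10⁻³ m / (1.33×10⁻⁵ × 4.23 m) = 55.813 K
T = 12.4 + 55.813 = 68.213 °C

T = 68.2 °C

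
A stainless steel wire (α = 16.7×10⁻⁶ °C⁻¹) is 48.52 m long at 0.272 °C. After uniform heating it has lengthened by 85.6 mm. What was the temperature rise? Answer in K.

ΔT = 106 K

ΔL = αL₀ΔT ⇒ ΔT = ΔL / (αL₀)
ΔT = 85.6×10⁻³ m / (16.7×10⁻⁶ × 48.52 m) = 105.64 K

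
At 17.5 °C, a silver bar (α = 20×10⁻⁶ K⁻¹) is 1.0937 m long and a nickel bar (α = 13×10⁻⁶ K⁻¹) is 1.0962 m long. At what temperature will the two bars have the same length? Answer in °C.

T = 345.4 °C

Equal length when α₁L₁ΔT − α₂L₂ΔT = L₂ − L₁ = 2.50×10⁻³ m
α₁L₁ = 2.1874×10⁻⁵, α₂L₂ = 1.42506×10⁻⁵ → Δ(αL) = 7.6234×10⁻⁶ m/K
ΔT = 2.50×10⁻³ / 7.6234×10⁻⁶ = 327.938 K, so T = 17.5 + 327.938 = 345.438 °C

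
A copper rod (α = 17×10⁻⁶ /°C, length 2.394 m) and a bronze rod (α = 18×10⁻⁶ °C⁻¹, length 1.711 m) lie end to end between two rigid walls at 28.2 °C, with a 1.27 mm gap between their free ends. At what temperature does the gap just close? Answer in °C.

T = 46.0 °C

α₁L₁ = 4.0698×10⁻⁵ m/K, α₂L₂ = 3.0798×10⁻⁵ m/K → total 7.1496×10⁻⁵ m/K
ΔT = g/(α₁L₁+α₂L₂) = 1.27×10⁻³ / 7.1496×10⁻⁵ = 17.763 K
T = 28.2 + 17.763 = 45.963 °C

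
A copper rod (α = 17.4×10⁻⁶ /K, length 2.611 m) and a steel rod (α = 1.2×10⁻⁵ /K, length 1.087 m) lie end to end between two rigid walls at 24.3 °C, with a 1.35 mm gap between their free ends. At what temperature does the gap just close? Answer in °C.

T = 47.4 °C

α₁L₁ = 4.54314×10⁻⁵ m/K, α₂L₂ = 1.3044×10⁻⁵ m/K → total 5.84754×10⁻⁵ m/K
ΔT = g/(α₁L₁+α₂L₂) = 1.35×10⁻³ / 5.84754×10⁻⁵ = 23.087 K
T = 24.3 + 23.087 = 47.387 °C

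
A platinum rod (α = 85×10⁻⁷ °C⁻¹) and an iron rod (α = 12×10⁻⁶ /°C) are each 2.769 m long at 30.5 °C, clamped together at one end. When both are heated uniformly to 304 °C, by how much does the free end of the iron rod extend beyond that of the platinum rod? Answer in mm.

ΔT = 273.5 K
platinum: ΔL = 85×10⁻⁷ × 2.769 m × 273.5 = 6.4372×10⁻³ m = 6.4372 mm
iron: ΔL = 12×10⁻⁶ × 2.769 m × 273.5 = 9.0879×10⁻³ m = 9.0879 mm
difference = 9.0879 − 6.4372 = 2.6507 mm

2.65 mm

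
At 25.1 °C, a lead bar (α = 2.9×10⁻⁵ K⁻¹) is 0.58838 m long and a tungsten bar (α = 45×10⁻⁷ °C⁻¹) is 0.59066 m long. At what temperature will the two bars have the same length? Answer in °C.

T = 183.4 °C

Equal length when α₁L₁ΔT − α₂L₂ΔT = L₂ − L₁ = 2.28×10⁻³ m
α₁L₁ = 1.706302×10⁻⁵, α₂L₂ = 2.65797×10⁻⁶ → Δ(αL) = 1.440505×10⁻⁵ m/K
ΔT = 2.28×10⁻³ / 1.440505×10⁻⁵ = 158.278 K, so T = 25.1 + 158.278 = 183.378 °C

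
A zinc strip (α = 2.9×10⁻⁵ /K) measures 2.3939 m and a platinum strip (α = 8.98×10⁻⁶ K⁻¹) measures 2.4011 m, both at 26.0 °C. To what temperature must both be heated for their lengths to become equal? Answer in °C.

Equal length when α₁L₁ΔT − α₂L₂ΔT = L₂ − L₁ = 7.20×10⁻³ m
α₁L₁ = 6.94231×10⁻⁵, α₂L₂ = 2.1561878×10⁻⁵ → Δ(αL) = 4.7861222×10⁻⁵ m/K
ΔT = 7.20×10⁻³ / 4.7861222×10⁻⁵ = 150.435 K, so T = 26.0 + 150.435 = 176.435 °C

T = 176.4 °C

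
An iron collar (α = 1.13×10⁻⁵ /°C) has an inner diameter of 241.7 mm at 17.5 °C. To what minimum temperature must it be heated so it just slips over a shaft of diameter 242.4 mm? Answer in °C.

T = 274 °C

Required Δd = 242.4 − 241.7 = 0.7 mm
Δd = αd₀ΔT ⇒ ΔT = Δd/(αd₀) = 0.7 / (1.13×10⁻⁵ × 241.7) = 256.30 K
T_min = 17.5 + 256.30 = 273.80 °C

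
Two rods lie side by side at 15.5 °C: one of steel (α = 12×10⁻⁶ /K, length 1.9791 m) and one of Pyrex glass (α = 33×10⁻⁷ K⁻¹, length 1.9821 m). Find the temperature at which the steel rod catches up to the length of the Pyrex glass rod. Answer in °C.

T = 189.8 °C

Equal length when α₁L₁ΔT − α₂L₂ΔT = L₂ − L₁ = 3.00×10⁻³ m
α₁L₁ = 2.37492×10⁻⁵, α₂L₂ = 6.54093×10⁻⁶ → Δ(αL) = 1.720827×10⁻⁵ m/K
ΔT = 3.00×10⁻³ / 1.720827×10⁻⁵ = 174.335 K, so T = 15.5 + 174.335 = 189.835 °C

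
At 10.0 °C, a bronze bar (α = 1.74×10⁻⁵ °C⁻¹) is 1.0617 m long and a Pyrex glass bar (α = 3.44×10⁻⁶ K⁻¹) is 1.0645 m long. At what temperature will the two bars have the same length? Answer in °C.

L₁(1 + α₁ΔT) = L₂(1 + α₂ΔT) ⇒ ΔT = (L₂ − L₁)/(α₁L₁ − α₂L₂)
L₂ − L₁ = 1.0645 − 1.0617 = 2.80×10⁻³ m
α₁L₁ − α₂L₂ = 1.74×10⁻⁵×1.0617 − 3.44×10⁻⁶×1.0645 = 1.48117×10⁻⁵ m/K
ΔT = 2.80×10⁻³ / 1.48117×10⁻⁵ = 189.040 K
T = 10.0 + 189.040 = 199.040 °C

T = 199.0 °C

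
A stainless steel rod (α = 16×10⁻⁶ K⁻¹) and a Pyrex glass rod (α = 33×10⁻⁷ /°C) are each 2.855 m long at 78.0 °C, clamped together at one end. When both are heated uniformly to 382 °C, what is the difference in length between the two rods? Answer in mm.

ΔT = 304.0 K
stainless steel: ΔL = 16×10⁻⁶ × 2.855 m × 304.0 = 1.3887×10⁻² m = 13.887 mm
Pyrex glass: ΔL = 33×10⁻⁷ × 2.855 m × 304.0 = 2.8641×10⁻³ m = 2.8641 mm
difference = 13.887 − 2.8641 = 11.0229 mm

11.0 mm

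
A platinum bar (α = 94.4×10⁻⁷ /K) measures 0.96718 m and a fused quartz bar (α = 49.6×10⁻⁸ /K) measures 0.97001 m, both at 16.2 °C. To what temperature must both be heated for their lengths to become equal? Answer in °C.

T = 343.4 °C

Equal length when α₁L₁ΔT − α₂L₂ΔT = L₂ − L₁ = 2.83×10⁻³ m
α₁L₁ = 9.1301792×10⁻⁶, α₂L₂ = 4.8112496×10⁻⁷ → Δ(αL) = 8.64905424×10⁻⁶ m/K
ΔT = 2.83×10⁻³ / 8.64905424×10⁻⁶ = 327.203 K, so T = 16.2 + 327.203 = 343.403 °C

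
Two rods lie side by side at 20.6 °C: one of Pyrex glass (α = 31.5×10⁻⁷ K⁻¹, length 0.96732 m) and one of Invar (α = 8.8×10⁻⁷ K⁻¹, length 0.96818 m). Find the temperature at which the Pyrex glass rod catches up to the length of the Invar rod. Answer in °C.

Equal length when α₁L₁ΔT − α₂L₂ΔT = L₂ − L₁ = 8.60×10⁻⁴ m
α₁L₁ = 3.047058×10⁻⁶, α₂L₂ = 8.519984×10⁻⁷ → Δ(αL) = 2.1950596×10⁻⁶ m/K
ΔT = 8.60×10⁻⁴ / 2.1950596×10⁻⁶ = 391.789 K, so T = 20.6 + 391.789 = 412.389 °C

T = 412.4 °C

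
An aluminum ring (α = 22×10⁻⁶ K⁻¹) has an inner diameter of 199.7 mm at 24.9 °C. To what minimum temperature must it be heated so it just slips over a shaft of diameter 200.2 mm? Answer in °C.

T = 139 °C

Required Δd = 200.2 − 199.7 = 0.5 mm
Δd = αd₀ΔT ⇒ ΔT = Δd/(αd₀) = 0.5 / (22×10⁻⁶ × 199.7) = 113.81 K
T_min = 24.9 + 113.81 = 138.71 °C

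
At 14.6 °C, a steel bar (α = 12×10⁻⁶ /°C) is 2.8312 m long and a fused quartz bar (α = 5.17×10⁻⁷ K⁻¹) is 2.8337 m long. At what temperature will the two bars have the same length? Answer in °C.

L₁(1 + α₁ΔT) = L₂(1 + α₂ΔT) ⇒ ΔT = (L₂ − L₁)/(α₁L₁ − α₂L₂)
L₂ − L₁ = 2.8337 − 2.8312 = 2.50×10⁻³ m
α₁L₁ − α₂L₂ = 12×10⁻⁶×2.8312 − 5.17×10⁻⁷×2.8337 = 3.25093771×10⁻⁵ m/K
ΔT = 2.50×10⁻³ / 3.25093771×10⁻⁵ = 76.9009 K
T = 14.6 + 76.9009 = 91.5009 °C

T = 91.50 °C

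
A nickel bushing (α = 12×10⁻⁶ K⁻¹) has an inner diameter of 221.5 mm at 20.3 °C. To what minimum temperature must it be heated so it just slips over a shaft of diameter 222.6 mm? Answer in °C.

T = 434 °C

Required Δd = 222.6 − 221.5 = 1.1 mm
Δd = αd₀ΔT ⇒ ΔT = Δd/(αd₀) = 1.1 / (12×10⁻⁶ × 221.5) = 413.84 K
T_min = 20.3 + 413.84 = 434.14 °C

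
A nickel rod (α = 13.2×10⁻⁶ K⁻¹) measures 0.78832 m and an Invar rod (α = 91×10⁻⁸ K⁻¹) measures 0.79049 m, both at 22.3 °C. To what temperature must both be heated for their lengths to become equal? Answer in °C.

Equal length when α₁L₁ΔT − α₂L₂ΔT = L₂ − L₁ = 2.17×10⁻³ m
α₁L₁ = 1.0405824×10⁻⁵, α₂L₂ = 7.193459×10⁻⁷ → Δ(αL) = 9.6864781×10⁻⁶ m/K
ΔT = 2.17×10⁻³ / 9.6864781×10⁻⁶ = 224.024 K, so T = 22.3 + 224.024 = 246.324 °C

T = 246.3 °C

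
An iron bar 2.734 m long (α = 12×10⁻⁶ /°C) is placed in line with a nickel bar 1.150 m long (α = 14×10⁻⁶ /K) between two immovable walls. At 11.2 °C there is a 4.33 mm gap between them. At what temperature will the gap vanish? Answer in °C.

α₁L₁ = 3.2808×10⁻⁵ m/K, α₂L₂ = 1.610×10⁻⁵ m/K → total 4.8908×10⁻⁵ m/K
ΔT = g/(α₁L₁+α₂L₂) = 4.33×10⁻³ / 4.8908×10⁻⁵ = 88.534 K
T = 11.2 + 88.534 = 99.734 °C

T = 99.7 °C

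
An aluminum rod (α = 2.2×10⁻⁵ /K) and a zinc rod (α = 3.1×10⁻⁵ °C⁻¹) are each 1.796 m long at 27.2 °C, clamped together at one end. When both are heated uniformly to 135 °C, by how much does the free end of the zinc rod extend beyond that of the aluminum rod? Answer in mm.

ΔT = 107.8 K
aluminum: ΔL = 2.2×10⁻⁵ × 1.796 m × 107.8 = 4.2594×10⁻³ m = 4.2594 mm
zinc: ΔL = 3.1×10⁻⁵ × 1.796 m × 107.8 = 6.0019×10⁻³ m = 6.0019 mm
difference = 6.0019 − 4.2594 = 1.7425 mm

1.74 mm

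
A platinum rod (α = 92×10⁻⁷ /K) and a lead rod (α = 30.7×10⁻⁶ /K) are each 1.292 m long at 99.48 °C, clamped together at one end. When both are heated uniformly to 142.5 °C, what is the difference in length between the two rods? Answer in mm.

1.20 mm

ΔT = 43.02 K
platinum: ΔL = 92×10⁻⁷ × 1.292 m × 43.02 = 5.1135×10⁻⁴ m = 0.51135 mm
lead: ΔL = 30.7×10⁻⁶ × 1.292 m × 43.02 = 1.7064×10⁻³ m = 1.7064 mm
difference = 1.7064 − 0.51135 = 1.19505 mm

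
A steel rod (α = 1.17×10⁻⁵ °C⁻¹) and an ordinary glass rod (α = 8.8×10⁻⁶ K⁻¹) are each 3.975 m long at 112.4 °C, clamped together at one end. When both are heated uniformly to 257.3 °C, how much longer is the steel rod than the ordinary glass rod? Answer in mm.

1.67 mm

ΔT = 144.9 K
steel: ΔL = 1.17×10⁻⁵ × 3.975 m × 144.9 = 6.7389×10⁻³ m = 6.7389 mm
ordinary glass: ΔL = 8.8×10⁻⁶ × 3.975 m × 144.9 = 5.0686×10⁻³ m = 5.0686 mm
difference = 6.7389 − 5.0686 = 1.6703 mm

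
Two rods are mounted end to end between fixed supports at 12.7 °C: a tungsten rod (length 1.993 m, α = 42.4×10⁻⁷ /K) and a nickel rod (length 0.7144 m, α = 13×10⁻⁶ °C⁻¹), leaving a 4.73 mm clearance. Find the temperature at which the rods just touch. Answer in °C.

Gap closes when ΔL₁ + ΔL₂ = 4.73 mm = 4.73×10⁻³ m
(α₁L₁ + α₂L₂)ΔT = g
α₁L₁ + α₂L₂ = 42.4×10⁻⁷×1.993 + 13×10⁻⁶×0.7144 = 1.773752×10⁻⁵ m/K
ΔT = 4.73×10⁻³ / 1.773752×10⁻⁵ = 266.67 K
T = 12.7 + 266.67 = 279.37 °C

T = 279 °C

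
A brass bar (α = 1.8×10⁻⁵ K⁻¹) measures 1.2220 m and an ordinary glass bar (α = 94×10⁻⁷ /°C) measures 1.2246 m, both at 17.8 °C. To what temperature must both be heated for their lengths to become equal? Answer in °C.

T = 265.8 °C

L₁(1 + α₁ΔT) = L₂(1 + α₂ΔT) ⇒ ΔT = (L₂ − L₁)/(α₁L₁ − α₂L₂)
L₂ − L₁ = 1.2246 − 1.2220 = 2.60×10⁻³ m
α₁L₁ − α₂L₂ = 1.8×10⁻⁵×1.2220 − 94×10⁻⁷×1.2246 = 1.048476×10⁻⁵ m/K
ΔT = 2.60×10⁻³ / 1.048476×10⁻⁵ = 247.979 K
T = 17.8 + 247.979 = 265.779 °C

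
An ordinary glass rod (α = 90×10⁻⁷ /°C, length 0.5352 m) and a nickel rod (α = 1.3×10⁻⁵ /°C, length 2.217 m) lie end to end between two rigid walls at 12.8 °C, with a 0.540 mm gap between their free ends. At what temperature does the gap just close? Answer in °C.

T = 28.9 °C

Gap closes when ΔL₁ + ΔL₂ = 0.540 mm = 5.40×10⁻⁴ m
(α₁L₁ + α₂L₂)ΔT = g
α₁L₁ + α₂L₂ = 90×10⁻⁷×0.5352 + 1.3×10⁻⁵×2.217 = 3.36378×10⁻⁵ m/K
ΔT = 5.40×10⁻⁴ / 3.36378×10⁻⁵ = 16.053 K
T = 12.8 + 16.053 = 28.853 °C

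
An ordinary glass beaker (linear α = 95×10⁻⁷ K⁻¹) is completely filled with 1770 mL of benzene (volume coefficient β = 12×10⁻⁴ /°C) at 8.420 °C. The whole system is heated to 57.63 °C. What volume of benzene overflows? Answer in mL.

102 mL

The beaker also expands: β_container ≈ 3α = 2.85×10⁻⁵ /K
Net overflow = V₀(β_liq − 3α_cont)ΔT
β − 3α = 1.20×10⁻³ − 2.85×10⁻⁵ = 1.1715×10⁻³ /K; ΔT = 49.210 K
ΔV = 1770 × 1.1715×10⁻³ × 49.210 = 102 mL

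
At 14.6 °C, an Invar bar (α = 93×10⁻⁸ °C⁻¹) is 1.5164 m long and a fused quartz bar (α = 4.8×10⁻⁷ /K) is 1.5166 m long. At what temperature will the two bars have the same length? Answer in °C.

T = 307.7 °C

L₁(1 + α₁ΔT) = L₂(1 + α₂ΔT) ⇒ ΔT = (L₂ − L₁)/(α₁L₁ − α₂L₂)
L₂ − L₁ = 1.5166 − 1.5164 = 2.00×10⁻⁴ m
α₁L₁ − α₂L₂ = 93×10⁻⁸×1.5164 − 4.8×10⁻⁷×1.5166 = 6.82284×10⁻⁷ m/K
ΔT = 2.00×10⁻⁴ / 6.82284×10⁻⁷ = 293.133 K
T = 14.6 + 293.133 = 307.733 °C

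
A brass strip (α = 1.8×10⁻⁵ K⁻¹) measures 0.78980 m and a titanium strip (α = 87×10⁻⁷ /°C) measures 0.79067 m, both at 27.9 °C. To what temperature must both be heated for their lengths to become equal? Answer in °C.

T = 146.5 °C

Equal length when α₁L₁ΔT − α₂L₂ΔT = L₂ − L₁ = 8.70×10⁻⁴ m
α₁L₁ = 1.42164×10⁻⁵, α₂L₂ = 6.878829×10⁻⁶ → Δ(αL) = 7.337571×10⁻⁶ m/K
ΔT = 8.70×10⁻⁴ / 7.337571×10⁻⁶ = 118.568 K, so T = 27.9 + 118.568 = 146.468 °C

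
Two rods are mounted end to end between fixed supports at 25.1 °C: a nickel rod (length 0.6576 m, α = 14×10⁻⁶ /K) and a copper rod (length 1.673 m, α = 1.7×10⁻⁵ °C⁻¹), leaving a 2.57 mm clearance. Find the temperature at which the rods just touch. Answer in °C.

Gap closes when ΔL₁ + ΔL₂ = 2.57 mm = 2.57×10⁻³ m
(α₁L₁ + α₂L₂)ΔT = g
α₁L₁ + α₂L₂ = 14×10⁻⁶×0.6576 + 1.7×10⁻⁵×1.673 = 3.76474×10⁻⁵ m/K
ΔT = 2.57×10⁻³ / 3.76474×10⁻⁵ = 68.265 K
T = 25.1 + 68.265 = 93.365 °C

T = 93.4 °C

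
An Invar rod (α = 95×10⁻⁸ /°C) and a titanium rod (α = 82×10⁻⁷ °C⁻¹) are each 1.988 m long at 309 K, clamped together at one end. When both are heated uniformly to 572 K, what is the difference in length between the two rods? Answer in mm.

3.79 mm

ΔT = 263 K
Invar: ΔL = 95×10⁻⁸ × 1.988 m × 263 = 4.9670×10⁻⁴ m = 0.49670 mm
titanium: ΔL = 82×10⁻⁷ × 1.988 m × 263 = 4.2873×10⁻³ m = 4.2873 mm
difference = 4.2873 − 0.49670 = 3.7906 mm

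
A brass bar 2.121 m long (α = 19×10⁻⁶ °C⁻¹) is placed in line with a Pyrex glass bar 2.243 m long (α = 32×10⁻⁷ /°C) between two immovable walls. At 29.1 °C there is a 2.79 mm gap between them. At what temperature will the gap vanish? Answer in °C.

T = 87.9 °C

α₁L₁ = 4.0299×10⁻⁵ m/K, α₂L₂ = 7.1776×10⁻⁶ m/K → total 4.74766×10⁻⁵ m/K
ΔT = g/(α₁L₁+α₂L₂) = 2.79×10⁻³ / 4.74766×10⁻⁵ = 58.766 K
T = 29.1 + 58.766 = 87.866 °C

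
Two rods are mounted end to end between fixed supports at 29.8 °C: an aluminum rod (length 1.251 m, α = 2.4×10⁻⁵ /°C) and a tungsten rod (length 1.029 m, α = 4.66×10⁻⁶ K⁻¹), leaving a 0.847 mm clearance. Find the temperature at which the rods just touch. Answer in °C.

T = 54.1 °C

α₁L₁ = 3.0024×10⁻⁵ m/K, α₂L₂ = 4.79514×10⁻⁶ m/K → total 3.481914×10⁻⁵ m/K
ΔT = g/(α₁L₁+α₂L₂) = 8.47×10⁻⁴ / 3.481914×10⁻⁵ = 24.326 K
T = 29.8 + 24.326 = 54.126 °C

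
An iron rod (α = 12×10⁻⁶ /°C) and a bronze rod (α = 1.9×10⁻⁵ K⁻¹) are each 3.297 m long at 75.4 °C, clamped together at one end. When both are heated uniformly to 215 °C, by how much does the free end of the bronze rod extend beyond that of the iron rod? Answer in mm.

ΔT = 139.6 K
iron: ΔL = 12×10⁻⁶ × 3.297 m × 139.6 = 5.5231×10⁻³ m = 5.5231 mm
bronze: ΔL = 1.9×10⁻⁵ × 3.297 m × 139.6 = 8.7450×10⁻³ m = 8.7450 mm
difference = 8.7450 − 5.5231 = 3.2219 mm

3.22 mm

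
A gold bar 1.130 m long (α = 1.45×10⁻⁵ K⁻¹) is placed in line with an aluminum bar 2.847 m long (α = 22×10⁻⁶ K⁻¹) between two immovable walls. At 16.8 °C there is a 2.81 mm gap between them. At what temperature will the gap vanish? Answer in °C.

T = 52.4 °C

α₁L₁ = 1.6385×10⁻⁵ m/K, α₂L₂ = 6.2634×10⁻⁵ m/K → total 7.9019×10⁻⁵ m/K
ΔT = g/(α₁L₁+α₂L₂) = 2.81×10⁻³ / 7.9019×10⁻⁵ = 35.561 K
T = 16.8 + 35.561 = 52.361 °C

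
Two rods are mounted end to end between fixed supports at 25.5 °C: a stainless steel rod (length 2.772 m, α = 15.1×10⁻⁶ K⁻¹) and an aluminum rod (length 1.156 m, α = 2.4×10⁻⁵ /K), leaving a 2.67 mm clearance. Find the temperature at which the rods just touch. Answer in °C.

T = 63.9 °C

Gap closes when ΔL₁ + ΔL₂ = 2.67 mm = 2.67×10⁻³ m
(α₁L₁ + α₂L₂)ΔT = g
α₁L₁ + α₂L₂ = 15.1×10⁻⁶×2.772 + 2.4×10⁻⁵×1.156 = 6.96012×10⁻⁵ m/K
ΔT = 2.67×10⁻³ / 6.96012×10⁻⁵ = 38.361 K
T = 25.5 + 38.361 = 63.861 °C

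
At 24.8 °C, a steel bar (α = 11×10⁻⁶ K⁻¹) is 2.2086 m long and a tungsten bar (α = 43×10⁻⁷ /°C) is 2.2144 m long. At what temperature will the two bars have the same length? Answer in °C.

Equal length when α₁L₁ΔT − α₂L₂ΔT = L₂ − L₁ = 5.80×10⁻³ m
α₁L₁ = 2.42946×10⁻⁵, α₂L₂ = 9.52192×10⁻⁶ → Δ(αL) = 1.477268×10⁻⁵ m/K
ΔT = 5.80×10⁻³ / 1.477268×10⁻⁵ = 392.617 K, so T = 24.8 + 392.617 = 417.417 °C

T = 417.4 °C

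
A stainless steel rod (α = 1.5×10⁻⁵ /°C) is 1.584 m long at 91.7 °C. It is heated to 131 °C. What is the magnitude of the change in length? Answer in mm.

ΔL = 0.934 mm

|ΔT| = |131 − 91.7| = 39.3 K
ΔL = αL₀ΔT = (1.5×10⁻⁵)(1.584)(39.3) = 9.34×10⁻⁴ m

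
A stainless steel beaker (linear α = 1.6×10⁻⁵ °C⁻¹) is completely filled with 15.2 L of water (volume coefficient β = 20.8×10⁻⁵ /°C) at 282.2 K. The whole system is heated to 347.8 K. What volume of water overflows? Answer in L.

The beaker also expands: β_container ≈ 3α = 4.8×10⁻⁵ /K
Net overflow = V₀(β_liq − 3α_cont)ΔT
β − 3α = 2.08×10⁻⁴ − 4.8×10⁻⁵ = 1.60×10⁻⁴ /K; ΔT = 65.6 K
ΔV = 15.2 × 1.60×10⁻⁴ × 65.6 = 0.160 L

0.160 L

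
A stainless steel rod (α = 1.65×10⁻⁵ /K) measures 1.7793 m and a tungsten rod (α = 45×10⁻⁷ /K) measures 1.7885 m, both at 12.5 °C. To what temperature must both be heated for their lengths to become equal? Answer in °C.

T = 444.2 °C

L₁(1 + α₁ΔT) = L₂(1 + α₂ΔT) ⇒ ΔT = (L₂ − L₁)/(α₁L₁ − α₂L₂)
L₂ − L₁ = 1.7885 − 1.7793 = 9.20×10⁻³ m
α₁L₁ − α₂L₂ = 1.65×10⁻⁵×1.7793 − 45×10⁻⁷×1.7885 = 2.13102×10⁻⁵ m/K
ΔT = 9.20×10⁻³ / 2.13102×10⁻⁵ = 431.718 K
T = 12.5 + 431.718 = 444.218 °C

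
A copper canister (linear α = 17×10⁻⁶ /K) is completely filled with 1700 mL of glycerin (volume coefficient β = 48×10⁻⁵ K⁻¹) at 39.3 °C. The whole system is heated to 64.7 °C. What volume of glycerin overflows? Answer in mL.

18.5 mL

The canister also expands: β_container ≈ 3α = 5.1×10⁻⁵ /K
Net overflow = V₀(β_liq − 3α_cont)ΔT
β − 3α = 4.80×10⁻⁴ − 5.1×10⁻⁵ = 4.29×10⁻⁴ /K; ΔT = 25.4 K
ΔV = 1700 × 4.29×10⁻⁴ × 25.4 = 18.5 mL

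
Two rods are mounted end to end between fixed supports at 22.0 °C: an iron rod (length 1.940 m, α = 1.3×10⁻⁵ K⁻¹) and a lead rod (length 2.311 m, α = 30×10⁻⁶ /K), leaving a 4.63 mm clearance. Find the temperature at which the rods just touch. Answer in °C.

T = 71.0 °C

Gap closes when ΔL₁ + ΔL₂ = 4.63 mm = 4.63×10⁻³ m
(α₁L₁ + α₂L₂)ΔT = g
α₁L₁ + α₂L₂ = 1.3×10⁻⁵×1.940 + 30×10⁻⁶×2.311 = 9.455×10⁻⁵ m/K
ΔT = 4.63×10⁻³ / 9.455×10⁻⁵ = 48.969 K
T = 22.0 + 48.969 = 70.969 °C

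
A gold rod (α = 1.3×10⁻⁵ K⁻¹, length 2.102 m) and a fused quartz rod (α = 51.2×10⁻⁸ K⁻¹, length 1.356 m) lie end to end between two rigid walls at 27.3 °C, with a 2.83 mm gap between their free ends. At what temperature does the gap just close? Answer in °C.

T = 128 °C

Gap closes when ΔL₁ + ΔL₂ = 2.83 mm = 2.83×10⁻³ m
(α₁L₁ + α₂L₂)ΔT = g
α₁L₁ + α₂L₂ = 1.3×10⁻⁵×2.102 + 51.2×10⁻⁸×1.356 = 2.8020272×10⁻⁵ m/K
ΔT = 2.83×10⁻³ / 2.8020272×10⁻⁵ = 101.00 K
T = 27.3 + 101.00 = 128.30 °C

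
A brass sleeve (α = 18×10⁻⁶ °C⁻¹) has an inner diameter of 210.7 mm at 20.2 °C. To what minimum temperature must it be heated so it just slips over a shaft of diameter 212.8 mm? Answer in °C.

Required Δd = 212.8 − 210.7 = 2.1 mm
Δd = αd₀ΔT ⇒ ΔT = Δd/(αd₀) = 2.1 / (18×10⁻⁶ × 210.7) = 553.71 K
T_min = 20.2 + 553.71 = 573.91 °C

T = 574 °C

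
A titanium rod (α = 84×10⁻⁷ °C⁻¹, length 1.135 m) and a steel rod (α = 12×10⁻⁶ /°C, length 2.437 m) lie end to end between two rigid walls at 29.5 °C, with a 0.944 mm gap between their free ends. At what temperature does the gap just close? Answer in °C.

T = 53.8 °C

α₁L₁ = 9.534×10⁻⁶ m/K, α₂L₂ = 2.9244×10⁻⁵ m/K → total 3.8778×10⁻⁵ m/K
ΔT = g/(α₁L₁+α₂L₂) = 9.44×10⁻⁴ / 3.8778×10⁻⁵ = 24.344 K
T = 29.5 + 24.344 = 53.844 °C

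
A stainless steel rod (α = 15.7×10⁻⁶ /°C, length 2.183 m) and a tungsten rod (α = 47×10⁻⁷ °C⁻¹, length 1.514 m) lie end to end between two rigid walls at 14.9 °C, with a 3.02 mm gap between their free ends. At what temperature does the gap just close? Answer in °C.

T = 87.9 °C

Gap closes when ΔL₁ + ΔL₂ = 3.02 mm = 3.02×10⁻³ m
(α₁L₁ + α₂L₂)ΔT = g
α₁L₁ + α₂L₂ = 15.7×10⁻⁶×2.183 + 47×10⁻⁷×1.514 = 4.13889×10⁻⁵ m/K
ΔT = 3.02×10⁻³ / 4.13889×10⁻⁵ = 72.966 K
T = 14.9 + 72.966 = 87.866 °C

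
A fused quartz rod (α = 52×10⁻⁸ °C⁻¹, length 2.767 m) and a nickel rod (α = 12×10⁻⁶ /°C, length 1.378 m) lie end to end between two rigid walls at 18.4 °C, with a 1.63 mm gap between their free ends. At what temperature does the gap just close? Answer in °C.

T = 109 °C

Gap closes when ΔL₁ + ΔL₂ = 1.63 mm = 1.63×10⁻³ m
(α₁L₁ + α₂L₂)ΔT = g
α₁L₁ + α₂L₂ = 52×10⁻⁸×2.767 + 12×10⁻⁶×1.378 = 1.797484×10⁻⁵ m/K
ΔT = 1.63×10⁻³ / 1.797484×10⁻⁵ = 90.68 K
T = 18.4 + 90.68 = 109.08 °C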